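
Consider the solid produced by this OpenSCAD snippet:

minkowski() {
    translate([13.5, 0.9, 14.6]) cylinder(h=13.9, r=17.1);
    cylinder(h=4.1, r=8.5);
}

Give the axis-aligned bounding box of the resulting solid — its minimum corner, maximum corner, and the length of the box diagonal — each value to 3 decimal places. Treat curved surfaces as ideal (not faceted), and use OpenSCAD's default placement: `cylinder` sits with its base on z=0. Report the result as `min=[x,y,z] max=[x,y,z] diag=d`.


A = translate([13.5, 0.9, 14.6]) cylinder(h=13.9, r=17.1) → bbox [-3.6,-16.2,14.6] .. [30.6,18,28.5]
B = cylinder(h=4.1, r=8.5) → bbox [-8.5,-8.5,0] .. [8.5,8.5,4.1]
lo = A.lo+B.lo = [-3.6-8.5, -16.2-8.5, 14.6+0] = [-12.100,-24.700,14.600]
hi = A.hi+B.hi = [30.6+8.5, 18+8.5, 28.5+4.1] = [39.100,26.500,32.600]
diag = √(51.2²+51.2²+18²) = √5566.88 = 74.612

min=[-12.100,-24.700,14.600] max=[39.100,26.500,32.600] diag=74.612


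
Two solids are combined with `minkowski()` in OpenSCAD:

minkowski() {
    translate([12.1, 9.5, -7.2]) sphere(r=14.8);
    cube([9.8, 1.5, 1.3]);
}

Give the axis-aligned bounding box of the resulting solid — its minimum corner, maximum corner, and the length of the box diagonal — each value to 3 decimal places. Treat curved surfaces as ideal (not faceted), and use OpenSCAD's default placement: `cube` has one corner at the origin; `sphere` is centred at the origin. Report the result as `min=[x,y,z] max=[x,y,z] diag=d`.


min=[-2.700,-5.300,-22.000] max=[36.700,25.800,8.900] diag=58.944

A = translate([12.1, 9.5, -7.2]) sphere(r=14.8) → bbox [-2.7,-5.3,-22] .. [26.9,24.3,7.6]
B = cube([9.8, 1.5, 1.3]) → bbox [0,0,0] .. [9.8,1.5,1.3]
lo = A.lo+B.lo = [-2.7+0, -5.3+0, -22+0] = [-2.700,-5.300,-22.000]
hi = A.hi+B.hi = [26.9+9.8, 24.3+1.5, 7.6+1.3] = [36.700,25.800,8.900]
diag = √(39.4²+31.1²+30.9²) = √3474.38 = 58.944


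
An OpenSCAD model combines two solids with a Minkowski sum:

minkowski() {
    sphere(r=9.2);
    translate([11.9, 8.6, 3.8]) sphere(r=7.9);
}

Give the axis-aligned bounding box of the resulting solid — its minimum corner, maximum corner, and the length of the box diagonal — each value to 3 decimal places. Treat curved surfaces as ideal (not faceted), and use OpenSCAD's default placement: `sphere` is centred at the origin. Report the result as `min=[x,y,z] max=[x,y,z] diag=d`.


A = translate([11.9, 8.6, 3.8]) sphere(r=7.9) → bbox [4,0.7,-4.1] .. [19.8,16.5,11.7]
B = sphere(r=9.2) → bbox [-9.2,-9.2,-9.2] .. [9.2,9.2,9.2]
lo = A.lo+B.lo = [4-9.2, 0.7-9.2, -4.1-9.2] = [-5.200,-8.500,-13.300]
hi = A.hi+B.hi = [19.8+9.2, 16.5+9.2, 11.7+9.2] = [29.000,25.700,20.900]
diag = √(34.2²+34.2²+34.2²) = √3508.92 = 59.236

min=[-5.200,-8.500,-13.300] max=[29.000,25.700,20.900] diag=59.236


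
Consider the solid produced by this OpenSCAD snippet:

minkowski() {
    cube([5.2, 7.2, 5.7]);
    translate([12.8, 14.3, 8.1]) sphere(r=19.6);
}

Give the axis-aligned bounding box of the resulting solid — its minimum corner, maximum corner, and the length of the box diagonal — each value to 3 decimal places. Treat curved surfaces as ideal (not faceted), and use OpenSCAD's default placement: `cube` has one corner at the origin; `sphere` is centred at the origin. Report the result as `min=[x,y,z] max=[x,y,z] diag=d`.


A = translate([12.8, 14.3, 8.1]) sphere(r=19.6) → bbox [-6.8,-5.3,-11.5] .. [32.4,33.9,27.7]
B = cube([5.2, 7.2, 5.7]) → bbox [0,0,0] .. [5.2,7.2,5.7]
lo = A.lo+B.lo = [-6.8+0, -5.3+0, -11.5+0] = [-6.800,-5.300,-11.500]
hi = A.hi+B.hi = [32.4+5.2, 33.9+7.2, 27.7+5.7] = [37.600,41.100,33.400]
diag = √(44.4²+46.4²+44.9²) = √6140.33 = 78.360

min=[-6.800,-5.300,-11.500] max=[37.600,41.100,33.400] diag=78.360


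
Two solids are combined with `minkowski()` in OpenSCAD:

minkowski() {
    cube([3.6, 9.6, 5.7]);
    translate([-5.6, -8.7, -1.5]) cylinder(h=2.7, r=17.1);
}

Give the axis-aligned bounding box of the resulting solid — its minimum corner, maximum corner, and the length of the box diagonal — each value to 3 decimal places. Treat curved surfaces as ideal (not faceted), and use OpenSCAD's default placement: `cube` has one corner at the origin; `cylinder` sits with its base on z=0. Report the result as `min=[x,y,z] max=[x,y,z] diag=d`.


A = translate([-5.6, -8.7, -1.5]) cylinder(h=2.7, r=17.1) → bbox [-22.7,-25.8,-1.5] .. [11.5,8.4,1.2]
B = cube([3.6, 9.6, 5.7]) → bbox [0,0,0] .. [3.6,9.6,5.7]
lo = A.lo+B.lo = [-22.7+0, -25.8+0, -1.5+0] = [-22.700,-25.800,-1.500]
hi = A.hi+B.hi = [11.5+3.6, 8.4+9.6, 1.2+5.7] = [15.100,18.000,6.900]
diag = √(37.8²+43.8²+8.4²) = √3417.84 = 58.462

min=[-22.700,-25.800,-1.500] max=[15.100,18.000,6.900] diag=58.462


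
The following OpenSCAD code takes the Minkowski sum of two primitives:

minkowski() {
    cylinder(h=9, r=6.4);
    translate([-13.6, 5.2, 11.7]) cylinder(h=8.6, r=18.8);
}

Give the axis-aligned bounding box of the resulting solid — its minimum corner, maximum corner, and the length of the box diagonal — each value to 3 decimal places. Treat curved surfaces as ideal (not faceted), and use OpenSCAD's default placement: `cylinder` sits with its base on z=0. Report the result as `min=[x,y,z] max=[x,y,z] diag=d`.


min=[-38.800,-20.000,11.700] max=[11.600,30.400,29.300] diag=73.417

A = translate([-13.6, 5.2, 11.7]) cylinder(h=8.6, r=18.8) → bbox [-32.4,-13.6,11.7] .. [5.2,24,20.3]
B = cylinder(h=9, r=6.4) → bbox [-6.4,-6.4,0] .. [6.4,6.4,9]
lo = A.lo+B.lo = [-32.4-6.4, -13.6-6.4, 11.7+0] = [-38.800,-20.000,11.700]
hi = A.hi+B.hi = [5.2+6.4, 24+6.4, 20.3+9] = [11.600,30.400,29.300]
diag = √(50.4²+50.4²+17.6²) = √5390.08 = 73.417


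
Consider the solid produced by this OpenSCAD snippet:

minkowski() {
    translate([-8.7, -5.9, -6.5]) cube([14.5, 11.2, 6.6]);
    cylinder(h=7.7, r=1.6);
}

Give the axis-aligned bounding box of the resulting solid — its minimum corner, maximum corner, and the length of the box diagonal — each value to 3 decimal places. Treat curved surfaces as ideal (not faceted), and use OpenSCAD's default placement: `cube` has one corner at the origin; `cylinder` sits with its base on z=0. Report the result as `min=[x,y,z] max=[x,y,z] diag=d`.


A = translate([-8.7, -5.9, -6.5]) cube([14.5, 11.2, 6.6]) → bbox [-8.7,-5.9,-6.5] .. [5.8,5.3,0.1]
B = cylinder(h=7.7, r=1.6) → bbox [-1.6,-1.6,0] .. [1.6,1.6,7.7]
lo = A.lo+B.lo = [-8.7-1.6, -5.9-1.6, -6.5+0] = [-10.300,-7.500,-6.500]
hi = A.hi+B.hi = [5.8+1.6, 5.3+1.6, 0.1+7.7] = [7.400,6.900,7.800]
diag = √(17.7²+14.4²+14.3²) = √725.14 = 26.928

min=[-10.300,-7.500,-6.500] max=[7.400,6.900,7.800] diag=26.928


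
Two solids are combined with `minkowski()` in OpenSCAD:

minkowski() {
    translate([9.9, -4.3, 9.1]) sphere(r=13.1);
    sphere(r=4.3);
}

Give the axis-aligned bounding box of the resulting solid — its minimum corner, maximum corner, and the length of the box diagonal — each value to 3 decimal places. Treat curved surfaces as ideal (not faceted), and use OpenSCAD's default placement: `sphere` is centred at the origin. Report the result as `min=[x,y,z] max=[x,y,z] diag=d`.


min=[-7.500,-21.700,-8.300] max=[27.300,13.100,26.500] diag=60.275

A = translate([9.9, -4.3, 9.1]) sphere(r=13.1) → bbox [-3.2,-17.4,-4] .. [23,8.8,22.2]
B = sphere(r=4.3) → bbox [-4.3,-4.3,-4.3] .. [4.3,4.3,4.3]
lo = A.lo+B.lo = [-3.2-4.3, -17.4-4.3, -4-4.3] = [-7.500,-21.700,-8.300]
hi = A.hi+B.hi = [23+4.3, 8.8+4.3, 22.2+4.3] = [27.300,13.100,26.500]
diag = √(34.8²+34.8²+34.8²) = √3633.12 = 60.275


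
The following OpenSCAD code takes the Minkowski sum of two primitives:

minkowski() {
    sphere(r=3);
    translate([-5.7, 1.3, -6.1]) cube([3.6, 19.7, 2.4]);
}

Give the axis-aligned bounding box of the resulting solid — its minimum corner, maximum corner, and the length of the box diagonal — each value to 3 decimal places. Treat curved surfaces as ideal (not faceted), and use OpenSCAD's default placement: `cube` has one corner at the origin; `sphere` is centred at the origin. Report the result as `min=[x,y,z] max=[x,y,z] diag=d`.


min=[-8.700,-1.700,-9.100] max=[0.900,24.000,-0.700] diag=28.692

A = translate([-5.7, 1.3, -6.1]) cube([3.6, 19.7, 2.4]) → bbox [-5.7,1.3,-6.1] .. [-2.1,21,-3.7]
B = sphere(r=3) → bbox [-3,-3,-3] .. [3,3,3]
lo = A.lo+B.lo = [-5.7-3, 1.3-3, -6.1-3] = [-8.700,-1.700,-9.100]
hi = A.hi+B.hi = [-2.1+3, 21+3, -3.7+3] = [0.900,24.000,-0.700]
diag = √(9.6²+25.7²+8.4²) = √823.21 = 28.692


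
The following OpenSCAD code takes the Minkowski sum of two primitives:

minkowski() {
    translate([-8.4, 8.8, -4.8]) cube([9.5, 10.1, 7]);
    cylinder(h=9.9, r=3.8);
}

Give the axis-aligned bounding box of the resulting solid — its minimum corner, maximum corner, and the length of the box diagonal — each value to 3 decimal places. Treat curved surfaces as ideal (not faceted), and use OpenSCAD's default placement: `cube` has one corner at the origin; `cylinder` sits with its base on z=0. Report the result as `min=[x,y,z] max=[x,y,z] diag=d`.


A = translate([-8.4, 8.8, -4.8]) cube([9.5, 10.1, 7]) → bbox [-8.4,8.8,-4.8] .. [1.1,18.9,2.2]
B = cylinder(h=9.9, r=3.8) → bbox [-3.8,-3.8,0] .. [3.8,3.8,9.9]
lo = A.lo+B.lo = [-8.4-3.8, 8.8-3.8, -4.8+0] = [-12.200,5.000,-4.800]
hi = A.hi+B.hi = [1.1+3.8, 18.9+3.8, 2.2+9.9] = [4.900,22.700,12.100]
diag = √(17.1²+17.7²+16.9²) = √891.31 = 29.855

min=[-12.200,5.000,-4.800] max=[4.900,22.700,12.100] diag=29.855


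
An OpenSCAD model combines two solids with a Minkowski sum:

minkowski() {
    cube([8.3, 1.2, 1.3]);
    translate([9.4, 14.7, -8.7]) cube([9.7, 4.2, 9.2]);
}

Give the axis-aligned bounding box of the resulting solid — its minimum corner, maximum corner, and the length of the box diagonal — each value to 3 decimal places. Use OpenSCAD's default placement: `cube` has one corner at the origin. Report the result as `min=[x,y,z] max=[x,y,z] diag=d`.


A = translate([9.4, 14.7, -8.7]) cube([9.7, 4.2, 9.2]) → bbox [9.4,14.7,-8.7] .. [19.1,18.9,0.5]
B = cube([8.3, 1.2, 1.3]) → bbox [0,0,0] .. [8.3,1.2,1.3]
lo = A.lo+B.lo = [9.4+0, 14.7+0, -8.7+0] = [9.400,14.700,-8.700]
hi = A.hi+B.hi = [19.1+8.3, 18.9+1.2, 0.5+1.3] = [27.400,20.100,1.800]
diag = √(18²+5.4²+10.5²) = √463.41 = 21.527

min=[9.400,14.700,-8.700] max=[27.400,20.100,1.800] diag=21.527


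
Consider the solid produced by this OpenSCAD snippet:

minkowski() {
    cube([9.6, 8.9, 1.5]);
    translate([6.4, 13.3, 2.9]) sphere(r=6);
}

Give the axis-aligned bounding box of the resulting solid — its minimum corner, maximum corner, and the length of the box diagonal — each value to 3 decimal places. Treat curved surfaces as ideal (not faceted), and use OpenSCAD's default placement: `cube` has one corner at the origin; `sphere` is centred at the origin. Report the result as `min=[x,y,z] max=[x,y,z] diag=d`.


min=[0.400,7.300,-3.100] max=[22.000,28.200,10.400] diag=32.949

A = translate([6.4, 13.3, 2.9]) sphere(r=6) → bbox [0.4,7.3,-3.1] .. [12.4,19.3,8.9]
B = cube([9.6, 8.9, 1.5]) → bbox [0,0,0] .. [9.6,8.9,1.5]
lo = A.lo+B.lo = [0.4+0, 7.3+0, -3.1+0] = [0.400,7.300,-3.100]
hi = A.hi+B.hi = [12.4+9.6, 19.3+8.9, 8.9+1.5] = [22.000,28.200,10.400]
diag = √(21.6²+20.9²+13.5²) = √1085.62 = 32.949


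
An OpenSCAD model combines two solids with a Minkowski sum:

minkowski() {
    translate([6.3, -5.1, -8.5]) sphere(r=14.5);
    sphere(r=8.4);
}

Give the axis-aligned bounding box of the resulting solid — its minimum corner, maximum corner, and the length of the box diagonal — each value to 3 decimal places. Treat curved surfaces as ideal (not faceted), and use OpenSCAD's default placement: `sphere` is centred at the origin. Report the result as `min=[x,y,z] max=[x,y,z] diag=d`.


min=[-16.600,-28.000,-31.400] max=[29.200,17.800,14.400] diag=79.328

A = translate([6.3, -5.1, -8.5]) sphere(r=14.5) → bbox [-8.2,-19.6,-23] .. [20.8,9.4,6]
B = sphere(r=8.4) → bbox [-8.4,-8.4,-8.4] .. [8.4,8.4,8.4]
lo = A.lo+B.lo = [-8.2-8.4, -19.6-8.4, -23-8.4] = [-16.600,-28.000,-31.400]
hi = A.hi+B.hi = [20.8+8.4, 9.4+8.4, 6+8.4] = [29.200,17.800,14.400]
diag = √(45.8²+45.8²+45.8²) = √6292.92 = 79.328


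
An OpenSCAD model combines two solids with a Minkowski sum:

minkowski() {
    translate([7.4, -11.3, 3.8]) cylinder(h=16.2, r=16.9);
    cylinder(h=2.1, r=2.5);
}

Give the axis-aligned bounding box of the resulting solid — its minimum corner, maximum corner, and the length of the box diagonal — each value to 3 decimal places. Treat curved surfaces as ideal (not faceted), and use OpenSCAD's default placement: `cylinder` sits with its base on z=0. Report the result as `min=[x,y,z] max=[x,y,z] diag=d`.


min=[-12.000,-30.700,3.800] max=[26.800,8.100,22.100] diag=57.843

A = translate([7.4, -11.3, 3.8]) cylinder(h=16.2, r=16.9) → bbox [-9.5,-28.2,3.8] .. [24.3,5.6,20]
B = cylinder(h=2.1, r=2.5) → bbox [-2.5,-2.5,0] .. [2.5,2.5,2.1]
lo = A.lo+B.lo = [-9.5-2.5, -28.2-2.5, 3.8+0] = [-12.000,-30.700,3.800]
hi = A.hi+B.hi = [24.3+2.5, 5.6+2.5, 20+2.1] = [26.800,8.100,22.100]
diag = √(38.8²+38.8²+18.3²) = √3345.77 = 57.843


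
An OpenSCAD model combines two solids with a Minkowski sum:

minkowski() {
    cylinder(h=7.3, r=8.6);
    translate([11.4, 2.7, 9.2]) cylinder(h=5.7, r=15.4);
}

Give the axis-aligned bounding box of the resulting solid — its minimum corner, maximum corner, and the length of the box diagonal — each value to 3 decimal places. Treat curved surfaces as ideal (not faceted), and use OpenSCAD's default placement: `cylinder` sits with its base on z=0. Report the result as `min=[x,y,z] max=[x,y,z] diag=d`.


min=[-12.600,-21.300,9.200] max=[35.400,26.700,22.200] diag=69.116

A = translate([11.4, 2.7, 9.2]) cylinder(h=5.7, r=15.4) → bbox [-4,-12.7,9.2] .. [26.8,18.1,14.9]
B = cylinder(h=7.3, r=8.6) → bbox [-8.6,-8.6,0] .. [8.6,8.6,7.3]
lo = A.lo+B.lo = [-4-8.6, -12.7-8.6, 9.2+0] = [-12.600,-21.300,9.200]
hi = A.hi+B.hi = [26.8+8.6, 18.1+8.6, 14.9+7.3] = [35.400,26.700,22.200]
diag = √(48²+48²+13²) = √4777 = 69.116


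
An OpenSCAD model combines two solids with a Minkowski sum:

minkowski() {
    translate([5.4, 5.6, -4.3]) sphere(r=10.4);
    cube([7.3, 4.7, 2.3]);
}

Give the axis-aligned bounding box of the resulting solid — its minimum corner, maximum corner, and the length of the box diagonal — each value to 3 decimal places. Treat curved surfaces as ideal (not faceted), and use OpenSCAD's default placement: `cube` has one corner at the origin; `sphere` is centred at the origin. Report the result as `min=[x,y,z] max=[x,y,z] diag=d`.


A = translate([5.4, 5.6, -4.3]) sphere(r=10.4) → bbox [-5,-4.8,-14.7] .. [15.8,16,6.1]
B = cube([7.3, 4.7, 2.3]) → bbox [0,0,0] .. [7.3,4.7,2.3]
lo = A.lo+B.lo = [-5+0, -4.8+0, -14.7+0] = [-5.000,-4.800,-14.700]
hi = A.hi+B.hi = [15.8+7.3, 16+4.7, 6.1+2.3] = [23.100,20.700,8.400]
diag = √(28.1²+25.5²+23.1²) = √1973.47 = 44.424

min=[-5.000,-4.800,-14.700] max=[23.100,20.700,8.400] diag=44.424


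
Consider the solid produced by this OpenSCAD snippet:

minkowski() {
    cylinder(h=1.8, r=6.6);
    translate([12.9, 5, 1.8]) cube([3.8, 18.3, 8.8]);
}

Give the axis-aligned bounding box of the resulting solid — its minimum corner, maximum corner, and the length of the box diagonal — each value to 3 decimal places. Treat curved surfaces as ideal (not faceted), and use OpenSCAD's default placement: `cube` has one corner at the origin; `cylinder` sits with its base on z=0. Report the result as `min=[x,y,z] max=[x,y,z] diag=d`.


min=[6.300,-1.600,1.800] max=[23.300,29.900,12.400] diag=37.331

A = translate([12.9, 5, 1.8]) cube([3.8, 18.3, 8.8]) → bbox [12.9,5,1.8] .. [16.7,23.3,10.6]
B = cylinder(h=1.8, r=6.6) → bbox [-6.6,-6.6,0] .. [6.6,6.6,1.8]
lo = A.lo+B.lo = [12.9-6.6, 5-6.6, 1.8+0] = [6.300,-1.600,1.800]
hi = A.hi+B.hi = [16.7+6.6, 23.3+6.6, 10.6+1.8] = [23.300,29.900,12.400]
diag = √(17²+31.5²+10.6²) = √1393.61 = 37.331


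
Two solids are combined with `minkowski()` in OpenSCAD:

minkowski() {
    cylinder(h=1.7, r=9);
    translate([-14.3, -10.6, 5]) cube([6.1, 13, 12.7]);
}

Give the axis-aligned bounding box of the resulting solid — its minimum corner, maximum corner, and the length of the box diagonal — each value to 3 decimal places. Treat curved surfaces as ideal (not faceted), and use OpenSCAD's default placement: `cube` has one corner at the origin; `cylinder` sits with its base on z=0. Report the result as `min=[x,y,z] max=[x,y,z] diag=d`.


A = translate([-14.3, -10.6, 5]) cube([6.1, 13, 12.7]) → bbox [-14.3,-10.6,5] .. [-8.2,2.4,17.7]
B = cylinder(h=1.7, r=9) → bbox [-9,-9,0] .. [9,9,1.7]
lo = A.lo+B.lo = [-14.3-9, -10.6-9, 5+0] = [-23.300,-19.600,5.000]
hi = A.hi+B.hi = [-8.2+9, 2.4+9, 17.7+1.7] = [0.800,11.400,19.400]
diag = √(24.1²+31²+14.4²) = √1749.17 = 41.823

min=[-23.300,-19.600,5.000] max=[0.800,11.400,19.400] diag=41.823


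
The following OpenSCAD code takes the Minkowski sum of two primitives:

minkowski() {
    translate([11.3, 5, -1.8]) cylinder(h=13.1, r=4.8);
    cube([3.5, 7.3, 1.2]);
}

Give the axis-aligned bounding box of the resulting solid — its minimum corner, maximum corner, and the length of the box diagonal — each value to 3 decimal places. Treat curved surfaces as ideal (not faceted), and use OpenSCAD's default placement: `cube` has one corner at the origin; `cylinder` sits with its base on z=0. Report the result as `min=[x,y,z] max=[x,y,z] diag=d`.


A = translate([11.3, 5, -1.8]) cylinder(h=13.1, r=4.8) → bbox [6.5,0.2,-1.8] .. [16.1,9.8,11.3]
B = cube([3.5, 7.3, 1.2]) → bbox [0,0,0] .. [3.5,7.3,1.2]
lo = A.lo+B.lo = [6.5+0, 0.2+0, -1.8+0] = [6.500,0.200,-1.800]
hi = A.hi+B.hi = [16.1+3.5, 9.8+7.3, 11.3+1.2] = [19.600,17.100,12.500]
diag = √(13.1²+16.9²+14.3²) = √661.71 = 25.724

min=[6.500,0.200,-1.800] max=[19.600,17.100,12.500] diag=25.724


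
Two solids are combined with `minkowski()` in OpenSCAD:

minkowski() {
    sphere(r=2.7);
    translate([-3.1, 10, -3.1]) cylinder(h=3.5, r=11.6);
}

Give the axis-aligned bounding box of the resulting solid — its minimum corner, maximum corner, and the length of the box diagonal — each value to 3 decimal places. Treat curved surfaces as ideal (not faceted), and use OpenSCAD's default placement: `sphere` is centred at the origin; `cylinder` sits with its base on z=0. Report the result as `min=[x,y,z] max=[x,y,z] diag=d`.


min=[-17.400,-4.300,-5.800] max=[11.200,24.300,3.100] diag=41.414

A = translate([-3.1, 10, -3.1]) cylinder(h=3.5, r=11.6) → bbox [-14.7,-1.6,-3.1] .. [8.5,21.6,0.4]
B = sphere(r=2.7) → bbox [-2.7,-2.7,-2.7] .. [2.7,2.7,2.7]
lo = A.lo+B.lo = [-14.7-2.7, -1.6-2.7, -3.1-2.7] = [-17.400,-4.300,-5.800]
hi = A.hi+B.hi = [8.5+2.7, 21.6+2.7, 0.4+2.7] = [11.200,24.300,3.100]
diag = √(28.6²+28.6²+8.9²) = √1715.13 = 41.414


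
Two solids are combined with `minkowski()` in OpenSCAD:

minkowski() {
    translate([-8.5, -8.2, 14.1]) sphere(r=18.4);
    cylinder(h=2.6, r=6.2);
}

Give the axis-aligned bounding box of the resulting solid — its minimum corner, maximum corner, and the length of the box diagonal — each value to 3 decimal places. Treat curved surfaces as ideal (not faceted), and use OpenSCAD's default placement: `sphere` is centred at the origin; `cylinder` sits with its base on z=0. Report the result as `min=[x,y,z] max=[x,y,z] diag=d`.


A = translate([-8.5, -8.2, 14.1]) sphere(r=18.4) → bbox [-26.9,-26.6,-4.3] .. [9.9,10.2,32.5]
B = cylinder(h=2.6, r=6.2) → bbox [-6.2,-6.2,0] .. [6.2,6.2,2.6]
lo = A.lo+B.lo = [-26.9-6.2, -26.6-6.2, -4.3+0] = [-33.100,-32.800,-4.300]
hi = A.hi+B.hi = [9.9+6.2, 10.2+6.2, 32.5+2.6] = [16.100,16.400,35.100]
diag = √(49.2²+49.2²+39.4²) = √6393.64 = 79.960

min=[-33.100,-32.800,-4.300] max=[16.100,16.400,35.100] diag=79.960


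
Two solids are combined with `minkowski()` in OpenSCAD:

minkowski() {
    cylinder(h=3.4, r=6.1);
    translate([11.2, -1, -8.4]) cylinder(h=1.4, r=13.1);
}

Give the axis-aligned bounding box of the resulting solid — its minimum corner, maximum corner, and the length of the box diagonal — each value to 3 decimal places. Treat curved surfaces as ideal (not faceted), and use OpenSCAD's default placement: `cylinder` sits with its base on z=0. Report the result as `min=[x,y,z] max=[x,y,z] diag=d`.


A = translate([11.2, -1, -8.4]) cylinder(h=1.4, r=13.1) → bbox [-1.9,-14.1,-8.4] .. [24.3,12.1,-7]
B = cylinder(h=3.4, r=6.1) → bbox [-6.1,-6.1,0] .. [6.1,6.1,3.4]
lo = A.lo+B.lo = [-1.9-6.1, -14.1-6.1, -8.4+0] = [-8.000,-20.200,-8.400]
hi = A.hi+B.hi = [24.3+6.1, 12.1+6.1, -7+3.4] = [30.400,18.200,-3.600]
diag = √(38.4²+38.4²+4.8²) = √2972.16 = 54.518

min=[-8.000,-20.200,-8.400] max=[30.400,18.200,-3.600] diag=54.518


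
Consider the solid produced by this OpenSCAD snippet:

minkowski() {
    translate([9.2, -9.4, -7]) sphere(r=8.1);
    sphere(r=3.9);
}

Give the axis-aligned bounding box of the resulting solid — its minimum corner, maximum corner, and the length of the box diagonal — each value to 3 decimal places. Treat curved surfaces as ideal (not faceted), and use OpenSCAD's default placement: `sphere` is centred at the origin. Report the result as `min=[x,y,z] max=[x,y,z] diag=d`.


A = translate([9.2, -9.4, -7]) sphere(r=8.1) → bbox [1.1,-17.5,-15.1] .. [17.3,-1.3,1.1]
B = sphere(r=3.9) → bbox [-3.9,-3.9,-3.9] .. [3.9,3.9,3.9]
lo = A.lo+B.lo = [1.1-3.9, -17.5-3.9, -15.1-3.9] = [-2.800,-21.400,-19.000]
hi = A.hi+B.hi = [17.3+3.9, -1.3+3.9, 1.1+3.9] = [21.200,2.600,5.000]
diag = √(24²+24²+24²) = √1728 = 41.569

min=[-2.800,-21.400,-19.000] max=[21.200,2.600,5.000] diag=41.569


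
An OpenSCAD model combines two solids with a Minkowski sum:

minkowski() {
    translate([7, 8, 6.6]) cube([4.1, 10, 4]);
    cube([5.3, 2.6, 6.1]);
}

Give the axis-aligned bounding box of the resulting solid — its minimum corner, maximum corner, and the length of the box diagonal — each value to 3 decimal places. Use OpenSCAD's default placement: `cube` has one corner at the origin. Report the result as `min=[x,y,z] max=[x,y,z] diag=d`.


min=[7.000,8.000,6.600] max=[16.400,20.600,16.700] diag=18.685

A = translate([7, 8, 6.6]) cube([4.1, 10, 4]) → bbox [7,8,6.6] .. [11.1,18,10.6]
B = cube([5.3, 2.6, 6.1]) → bbox [0,0,0] .. [5.3,2.6,6.1]
lo = A.lo+B.lo = [7+0, 8+0, 6.6+0] = [7.000,8.000,6.600]
hi = A.hi+B.hi = [11.1+5.3, 18+2.6, 10.6+6.1] = [16.400,20.600,16.700]
diag = √(9.4²+12.6²+10.1²) = √349.13 = 18.685


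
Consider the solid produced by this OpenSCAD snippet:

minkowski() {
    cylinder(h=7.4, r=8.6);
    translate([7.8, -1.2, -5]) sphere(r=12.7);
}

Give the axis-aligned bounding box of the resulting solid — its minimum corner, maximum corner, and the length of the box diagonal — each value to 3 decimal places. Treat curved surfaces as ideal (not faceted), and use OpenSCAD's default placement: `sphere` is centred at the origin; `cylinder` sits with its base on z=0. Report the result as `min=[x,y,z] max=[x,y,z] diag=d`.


min=[-13.500,-22.500,-17.700] max=[29.100,20.100,15.100] diag=68.596

A = translate([7.8, -1.2, -5]) sphere(r=12.7) → bbox [-4.9,-13.9,-17.7] .. [20.5,11.5,7.7]
B = cylinder(h=7.4, r=8.6) → bbox [-8.6,-8.6,0] .. [8.6,8.6,7.4]
lo = A.lo+B.lo = [-4.9-8.6, -13.9-8.6, -17.7+0] = [-13.500,-22.500,-17.700]
hi = A.hi+B.hi = [20.5+8.6, 11.5+8.6, 7.7+7.4] = [29.100,20.100,15.100]
diag = √(42.6²+42.6²+32.8²) = √4705.36 = 68.596


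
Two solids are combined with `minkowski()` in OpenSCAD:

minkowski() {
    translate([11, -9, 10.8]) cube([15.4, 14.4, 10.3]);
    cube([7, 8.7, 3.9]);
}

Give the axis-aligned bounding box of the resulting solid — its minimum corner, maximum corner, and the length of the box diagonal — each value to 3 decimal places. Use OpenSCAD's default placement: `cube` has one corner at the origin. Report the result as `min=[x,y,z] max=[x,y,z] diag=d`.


A = translate([11, -9, 10.8]) cube([15.4, 14.4, 10.3]) → bbox [11,-9,10.8] .. [26.4,5.4,21.1]
B = cube([7, 8.7, 3.9]) → bbox [0,0,0] .. [7,8.7,3.9]
lo = A.lo+B.lo = [11+0, -9+0, 10.8+0] = [11.000,-9.000,10.800]
hi = A.hi+B.hi = [26.4+7, 5.4+8.7, 21.1+3.9] = [33.400,14.100,25.000]
diag = √(22.4²+23.1²+14.2²) = √1237.01 = 35.171

min=[11.000,-9.000,10.800] max=[33.400,14.100,25.000] diag=35.171


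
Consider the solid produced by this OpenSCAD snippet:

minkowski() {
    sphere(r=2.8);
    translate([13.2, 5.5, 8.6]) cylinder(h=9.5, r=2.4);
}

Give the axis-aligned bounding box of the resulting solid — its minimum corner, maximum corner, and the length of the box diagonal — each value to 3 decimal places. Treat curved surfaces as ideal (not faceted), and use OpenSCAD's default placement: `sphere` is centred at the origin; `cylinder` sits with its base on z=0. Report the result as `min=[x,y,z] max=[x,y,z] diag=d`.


A = translate([13.2, 5.5, 8.6]) cylinder(h=9.5, r=2.4) → bbox [10.8,3.1,8.6] .. [15.6,7.9,18.1]
B = sphere(r=2.8) → bbox [-2.8,-2.8,-2.8] .. [2.8,2.8,2.8]
lo = A.lo+B.lo = [10.8-2.8, 3.1-2.8, 8.6-2.8] = [8.000,0.300,5.800]
hi = A.hi+B.hi = [15.6+2.8, 7.9+2.8, 18.1+2.8] = [18.400,10.700,20.900]
diag = √(10.4²+10.4²+15.1²) = √444.33 = 21.079

min=[8.000,0.300,5.800] max=[18.400,10.700,20.900] diag=21.079


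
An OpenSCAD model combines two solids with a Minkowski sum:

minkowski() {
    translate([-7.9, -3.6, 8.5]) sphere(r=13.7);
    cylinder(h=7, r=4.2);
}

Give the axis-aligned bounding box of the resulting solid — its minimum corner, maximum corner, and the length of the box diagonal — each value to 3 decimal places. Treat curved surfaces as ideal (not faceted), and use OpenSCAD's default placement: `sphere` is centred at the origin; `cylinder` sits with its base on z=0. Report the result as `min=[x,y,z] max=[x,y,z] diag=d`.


min=[-25.800,-21.500,-5.200] max=[10.000,14.300,29.200] diag=61.210

A = translate([-7.9, -3.6, 8.5]) sphere(r=13.7) → bbox [-21.6,-17.3,-5.2] .. [5.8,10.1,22.2]
B = cylinder(h=7, r=4.2) → bbox [-4.2,-4.2,0] .. [4.2,4.2,7]
lo = A.lo+B.lo = [-21.6-4.2, -17.3-4.2, -5.2+0] = [-25.800,-21.500,-5.200]
hi = A.hi+B.hi = [5.8+4.2, 10.1+4.2, 22.2+7] = [10.000,14.300,29.200]
diag = √(35.8²+35.8²+34.4²) = √3746.64 = 61.210


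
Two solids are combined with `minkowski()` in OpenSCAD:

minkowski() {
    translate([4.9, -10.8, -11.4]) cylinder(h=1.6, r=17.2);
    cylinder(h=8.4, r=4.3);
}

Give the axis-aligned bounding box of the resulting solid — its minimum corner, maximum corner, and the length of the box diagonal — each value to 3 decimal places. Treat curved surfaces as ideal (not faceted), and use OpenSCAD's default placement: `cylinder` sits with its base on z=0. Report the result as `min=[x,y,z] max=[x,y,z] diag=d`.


A = translate([4.9, -10.8, -11.4]) cylinder(h=1.6, r=17.2) → bbox [-12.3,-28,-11.4] .. [22.1,6.4,-9.8]
B = cylinder(h=8.4, r=4.3) → bbox [-4.3,-4.3,0] .. [4.3,4.3,8.4]
lo = A.lo+B.lo = [-12.3-4.3, -28-4.3, -11.4+0] = [-16.600,-32.300,-11.400]
hi = A.hi+B.hi = [22.1+4.3, 6.4+4.3, -9.8+8.4] = [26.400,10.700,-1.400]
diag = √(43²+43²+10²) = √3798 = 61.628

min=[-16.600,-32.300,-11.400] max=[26.400,10.700,-1.400] diag=61.628


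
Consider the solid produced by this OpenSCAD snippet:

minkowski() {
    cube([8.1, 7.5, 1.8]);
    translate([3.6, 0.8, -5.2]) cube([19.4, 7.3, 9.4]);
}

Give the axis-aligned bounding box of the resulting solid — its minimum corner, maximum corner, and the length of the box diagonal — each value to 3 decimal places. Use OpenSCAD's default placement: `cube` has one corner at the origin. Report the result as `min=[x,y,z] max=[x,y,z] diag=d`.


A = translate([3.6, 0.8, -5.2]) cube([19.4, 7.3, 9.4]) → bbox [3.6,0.8,-5.2] .. [23,8.1,4.2]
B = cube([8.1, 7.5, 1.8]) → bbox [0,0,0] .. [8.1,7.5,1.8]
lo = A.lo+B.lo = [3.6+0, 0.8+0, -5.2+0] = [3.600,0.800,-5.200]
hi = A.hi+B.hi = [23+8.1, 8.1+7.5, 4.2+1.8] = [31.100,15.600,6.000]
diag = √(27.5²+14.8²+11.2²) = √1100.73 = 33.177

min=[3.600,0.800,-5.200] max=[31.100,15.600,6.000] diag=33.177


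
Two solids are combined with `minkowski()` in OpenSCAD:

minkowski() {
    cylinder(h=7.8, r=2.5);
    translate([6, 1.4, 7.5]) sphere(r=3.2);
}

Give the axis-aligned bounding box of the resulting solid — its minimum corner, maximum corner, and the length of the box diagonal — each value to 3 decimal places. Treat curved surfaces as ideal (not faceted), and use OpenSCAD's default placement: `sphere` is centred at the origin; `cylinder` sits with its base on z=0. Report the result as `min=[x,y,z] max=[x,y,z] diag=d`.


min=[0.300,-4.300,4.300] max=[11.700,7.100,18.500] diag=21.484

A = translate([6, 1.4, 7.5]) sphere(r=3.2) → bbox [2.8,-1.8,4.3] .. [9.2,4.6,10.7]
B = cylinder(h=7.8, r=2.5) → bbox [-2.5,-2.5,0] .. [2.5,2.5,7.8]
lo = A.lo+B.lo = [2.8-2.5, -1.8-2.5, 4.3+0] = [0.300,-4.300,4.300]
hi = A.hi+B.hi = [9.2+2.5, 4.6+2.5, 10.7+7.8] = [11.700,7.100,18.500]
diag = √(11.4²+11.4²+14.2²) = √461.56 = 21.484


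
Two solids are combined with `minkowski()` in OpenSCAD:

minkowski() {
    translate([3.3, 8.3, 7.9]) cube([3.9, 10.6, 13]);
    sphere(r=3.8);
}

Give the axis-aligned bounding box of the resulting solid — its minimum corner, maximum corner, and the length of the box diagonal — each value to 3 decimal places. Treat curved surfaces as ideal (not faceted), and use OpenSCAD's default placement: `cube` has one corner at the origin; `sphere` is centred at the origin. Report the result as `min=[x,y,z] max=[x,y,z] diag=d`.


min=[-0.500,4.500,4.100] max=[11.000,22.700,24.700] diag=29.797

A = translate([3.3, 8.3, 7.9]) cube([3.9, 10.6, 13]) → bbox [3.3,8.3,7.9] .. [7.2,18.9,20.9]
B = sphere(r=3.8) → bbox [-3.8,-3.8,-3.8] .. [3.8,3.8,3.8]
lo = A.lo+B.lo = [3.3-3.8, 8.3-3.8, 7.9-3.8] = [-0.500,4.500,4.100]
hi = A.hi+B.hi = [7.2+3.8, 18.9+3.8, 20.9+3.8] = [11.000,22.700,24.700]
diag = √(11.5²+18.2²+20.6²) = √887.85 = 29.797


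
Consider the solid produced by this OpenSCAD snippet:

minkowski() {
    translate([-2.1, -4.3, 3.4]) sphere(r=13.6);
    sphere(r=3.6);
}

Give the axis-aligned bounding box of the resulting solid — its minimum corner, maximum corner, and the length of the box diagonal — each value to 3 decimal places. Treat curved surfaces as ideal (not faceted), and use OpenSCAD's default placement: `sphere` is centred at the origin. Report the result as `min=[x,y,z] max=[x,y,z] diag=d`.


min=[-19.300,-21.500,-13.800] max=[15.100,12.900,20.600] diag=59.583

A = translate([-2.1, -4.3, 3.4]) sphere(r=13.6) → bbox [-15.7,-17.9,-10.2] .. [11.5,9.3,17]
B = sphere(r=3.6) → bbox [-3.6,-3.6,-3.6] .. [3.6,3.6,3.6]
lo = A.lo+B.lo = [-15.7-3.6, -17.9-3.6, -10.2-3.6] = [-19.300,-21.500,-13.800]
hi = A.hi+B.hi = [11.5+3.6, 9.3+3.6, 17+3.6] = [15.100,12.900,20.600]
diag = √(34.4²+34.4²+34.4²) = √3550.08 = 59.583


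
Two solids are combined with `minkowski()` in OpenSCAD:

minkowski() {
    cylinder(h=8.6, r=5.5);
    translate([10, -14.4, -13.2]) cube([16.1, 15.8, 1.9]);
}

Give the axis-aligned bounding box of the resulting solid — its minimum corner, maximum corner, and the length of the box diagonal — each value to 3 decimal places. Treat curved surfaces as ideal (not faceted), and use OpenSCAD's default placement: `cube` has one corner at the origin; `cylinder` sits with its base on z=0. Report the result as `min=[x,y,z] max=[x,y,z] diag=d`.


min=[4.500,-19.900,-13.200] max=[31.600,6.900,-2.700] diag=39.534

A = translate([10, -14.4, -13.2]) cube([16.1, 15.8, 1.9]) → bbox [10,-14.4,-13.2] .. [26.1,1.4,-11.3]
B = cylinder(h=8.6, r=5.5) → bbox [-5.5,-5.5,0] .. [5.5,5.5,8.6]
lo = A.lo+B.lo = [10-5.5, -14.4-5.5, -13.2+0] = [4.500,-19.900,-13.200]
hi = A.hi+B.hi = [26.1+5.5, 1.4+5.5, -11.3+8.6] = [31.600,6.900,-2.700]
diag = √(27.1²+26.8²+10.5²) = √1562.9 = 39.534


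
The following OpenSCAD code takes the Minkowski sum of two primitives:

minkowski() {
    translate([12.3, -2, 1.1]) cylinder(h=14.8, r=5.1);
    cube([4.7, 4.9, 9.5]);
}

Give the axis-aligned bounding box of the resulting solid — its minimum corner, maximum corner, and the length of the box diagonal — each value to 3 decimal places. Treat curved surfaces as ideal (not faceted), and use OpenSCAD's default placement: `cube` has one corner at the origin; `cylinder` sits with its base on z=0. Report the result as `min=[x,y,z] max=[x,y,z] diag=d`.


min=[7.200,-7.100,1.100] max=[22.100,8.000,25.400] diag=32.257

A = translate([12.3, -2, 1.1]) cylinder(h=14.8, r=5.1) → bbox [7.2,-7.1,1.1] .. [17.4,3.1,15.9]
B = cube([4.7, 4.9, 9.5]) → bbox [0,0,0] .. [4.7,4.9,9.5]
lo = A.lo+B.lo = [7.2+0, -7.1+0, 1.1+0] = [7.200,-7.100,1.100]
hi = A.hi+B.hi = [17.4+4.7, 3.1+4.9, 15.9+9.5] = [22.100,8.000,25.400]
diag = √(14.9²+15.1²+24.3²) = √1040.51 = 32.257


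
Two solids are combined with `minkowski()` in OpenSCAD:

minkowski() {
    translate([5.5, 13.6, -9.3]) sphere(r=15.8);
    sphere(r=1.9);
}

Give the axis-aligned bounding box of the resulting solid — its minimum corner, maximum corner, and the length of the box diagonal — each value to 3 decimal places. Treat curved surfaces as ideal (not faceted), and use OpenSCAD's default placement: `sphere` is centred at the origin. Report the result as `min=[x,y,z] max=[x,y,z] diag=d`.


min=[-12.200,-4.100,-27.000] max=[23.200,31.300,8.400] diag=61.315

A = translate([5.5, 13.6, -9.3]) sphere(r=15.8) → bbox [-10.3,-2.2,-25.1] .. [21.3,29.4,6.5]
B = sphere(r=1.9) → bbox [-1.9,-1.9,-1.9] .. [1.9,1.9,1.9]
lo = A.lo+B.lo = [-10.3-1.9, -2.2-1.9, -25.1-1.9] = [-12.200,-4.100,-27.000]
hi = A.hi+B.hi = [21.3+1.9, 29.4+1.9, 6.5+1.9] = [23.200,31.300,8.400]
diag = √(35.4²+35.4²+35.4²) = √3759.48 = 61.315


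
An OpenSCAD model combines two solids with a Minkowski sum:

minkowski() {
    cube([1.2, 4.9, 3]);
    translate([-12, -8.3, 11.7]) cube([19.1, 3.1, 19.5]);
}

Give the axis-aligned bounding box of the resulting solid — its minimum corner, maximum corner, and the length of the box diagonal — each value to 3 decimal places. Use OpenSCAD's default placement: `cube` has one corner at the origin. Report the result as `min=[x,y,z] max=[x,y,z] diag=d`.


min=[-12.000,-8.300,11.700] max=[8.300,-0.300,34.200] diag=31.342

A = translate([-12, -8.3, 11.7]) cube([19.1, 3.1, 19.5]) → bbox [-12,-8.3,11.7] .. [7.1,-5.2,31.2]
B = cube([1.2, 4.9, 3]) → bbox [0,0,0] .. [1.2,4.9,3]
lo = A.lo+B.lo = [-12+0, -8.3+0, 11.7+0] = [-12.000,-8.300,11.700]
hi = A.hi+B.hi = [7.1+1.2, -5.2+4.9, 31.2+3] = [8.300,-0.300,34.200]
diag = √(20.3²+8²+22.5²) = √982.34 = 31.342


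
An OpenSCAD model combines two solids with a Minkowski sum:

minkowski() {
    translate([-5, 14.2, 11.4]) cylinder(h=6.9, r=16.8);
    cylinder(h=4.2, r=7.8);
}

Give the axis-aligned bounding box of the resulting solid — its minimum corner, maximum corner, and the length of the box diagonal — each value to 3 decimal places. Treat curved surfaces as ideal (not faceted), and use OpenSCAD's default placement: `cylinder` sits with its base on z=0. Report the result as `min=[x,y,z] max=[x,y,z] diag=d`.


A = translate([-5, 14.2, 11.4]) cylinder(h=6.9, r=16.8) → bbox [-21.8,-2.6,11.4] .. [11.8,31,18.3]
B = cylinder(h=4.2, r=7.8) → bbox [-7.8,-7.8,0] .. [7.8,7.8,4.2]
lo = A.lo+B.lo = [-21.8-7.8, -2.6-7.8, 11.4+0] = [-29.600,-10.400,11.400]
hi = A.hi+B.hi = [11.8+7.8, 31+7.8, 18.3+4.2] = [19.600,38.800,22.500]
diag = √(49.2²+49.2²+11.1²) = √4964.49 = 70.459

min=[-29.600,-10.400,11.400] max=[19.600,38.800,22.500] diag=70.459


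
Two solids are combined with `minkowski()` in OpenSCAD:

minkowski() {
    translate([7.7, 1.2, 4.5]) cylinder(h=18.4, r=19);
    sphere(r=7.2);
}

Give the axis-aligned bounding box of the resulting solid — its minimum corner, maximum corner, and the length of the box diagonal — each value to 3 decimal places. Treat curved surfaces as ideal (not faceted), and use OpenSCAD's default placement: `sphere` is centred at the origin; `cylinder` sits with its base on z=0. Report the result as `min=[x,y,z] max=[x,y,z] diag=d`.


min=[-18.500,-25.000,-2.700] max=[33.900,27.400,30.100] diag=81.039

A = translate([7.7, 1.2, 4.5]) cylinder(h=18.4, r=19) → bbox [-11.3,-17.8,4.5] .. [26.7,20.2,22.9]
B = sphere(r=7.2) → bbox [-7.2,-7.2,-7.2] .. [7.2,7.2,7.2]
lo = A.lo+B.lo = [-11.3-7.2, -17.8-7.2, 4.5-7.2] = [-18.500,-25.000,-2.700]
hi = A.hi+B.hi = [26.7+7.2, 20.2+7.2, 22.9+7.2] = [33.900,27.400,30.100]
diag = √(52.4²+52.4²+32.8²) = √6567.36 = 81.039


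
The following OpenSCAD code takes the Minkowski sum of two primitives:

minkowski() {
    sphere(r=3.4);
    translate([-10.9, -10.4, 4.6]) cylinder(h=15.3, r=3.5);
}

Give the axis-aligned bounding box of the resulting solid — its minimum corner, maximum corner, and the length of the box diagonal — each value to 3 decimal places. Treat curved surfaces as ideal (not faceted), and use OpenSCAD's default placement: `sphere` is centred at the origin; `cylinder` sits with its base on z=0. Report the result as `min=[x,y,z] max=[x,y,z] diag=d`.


A = translate([-10.9, -10.4, 4.6]) cylinder(h=15.3, r=3.5) → bbox [-14.4,-13.9,4.6] .. [-7.4,-6.9,19.9]
B = sphere(r=3.4) → bbox [-3.4,-3.4,-3.4] .. [3.4,3.4,3.4]
lo = A.lo+B.lo = [-14.4-3.4, -13.9-3.4, 4.6-3.4] = [-17.800,-17.300,1.200]
hi = A.hi+B.hi = [-7.4+3.4, -6.9+3.4, 19.9+3.4] = [-4.000,-3.500,23.300]
diag = √(13.8²+13.8²+22.1²) = √869.29 = 29.484

min=[-17.800,-17.300,1.200] max=[-4.000,-3.500,23.300] diag=29.484


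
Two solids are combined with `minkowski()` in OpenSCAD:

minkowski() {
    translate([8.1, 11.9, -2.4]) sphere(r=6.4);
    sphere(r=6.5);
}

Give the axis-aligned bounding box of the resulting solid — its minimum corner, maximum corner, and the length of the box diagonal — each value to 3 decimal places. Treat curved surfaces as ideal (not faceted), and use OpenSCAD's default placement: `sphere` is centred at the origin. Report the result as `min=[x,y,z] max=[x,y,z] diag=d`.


min=[-4.800,-1.000,-15.300] max=[21.000,24.800,10.500] diag=44.687

A = translate([8.1, 11.9, -2.4]) sphere(r=6.4) → bbox [1.7,5.5,-8.8] .. [14.5,18.3,4]
B = sphere(r=6.5) → bbox [-6.5,-6.5,-6.5] .. [6.5,6.5,6.5]
lo = A.lo+B.lo = [1.7-6.5, 5.5-6.5, -8.8-6.5] = [-4.800,-1.000,-15.300]
hi = A.hi+B.hi = [14.5+6.5, 18.3+6.5, 4+6.5] = [21.000,24.800,10.500]
diag = √(25.8²+25.8²+25.8²) = √1996.92 = 44.687


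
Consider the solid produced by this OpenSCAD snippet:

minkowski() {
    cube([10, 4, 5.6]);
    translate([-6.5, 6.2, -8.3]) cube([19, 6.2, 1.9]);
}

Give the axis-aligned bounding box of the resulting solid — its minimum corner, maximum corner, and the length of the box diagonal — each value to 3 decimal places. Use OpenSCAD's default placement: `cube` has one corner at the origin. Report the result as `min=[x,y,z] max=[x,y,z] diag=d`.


A = translate([-6.5, 6.2, -8.3]) cube([19, 6.2, 1.9]) → bbox [-6.5,6.2,-8.3] .. [12.5,12.4,-6.4]
B = cube([10, 4, 5.6]) → bbox [0,0,0] .. [10,4,5.6]
lo = A.lo+B.lo = [-6.5+0, 6.2+0, -8.3+0] = [-6.500,6.200,-8.300]
hi = A.hi+B.hi = [12.5+10, 12.4+4, -6.4+5.6] = [22.500,16.400,-0.800]
diag = √(29²+10.2²+7.5²) = √1001.29 = 31.643

min=[-6.500,6.200,-8.300] max=[22.500,16.400,-0.800] diag=31.643


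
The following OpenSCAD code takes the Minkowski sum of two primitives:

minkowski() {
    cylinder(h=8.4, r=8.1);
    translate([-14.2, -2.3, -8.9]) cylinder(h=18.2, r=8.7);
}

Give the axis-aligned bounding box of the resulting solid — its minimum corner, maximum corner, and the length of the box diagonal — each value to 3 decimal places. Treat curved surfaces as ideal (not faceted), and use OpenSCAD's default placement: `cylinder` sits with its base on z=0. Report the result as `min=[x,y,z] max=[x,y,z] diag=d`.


A = translate([-14.2, -2.3, -8.9]) cylinder(h=18.2, r=8.7) → bbox [-22.9,-11,-8.9] .. [-5.5,6.4,9.3]
B = cylinder(h=8.4, r=8.1) → bbox [-8.1,-8.1,0] .. [8.1,8.1,8.4]
lo = A.lo+B.lo = [-22.9-8.1, -11-8.1, -8.9+0] = [-31.000,-19.100,-8.900]
hi = A.hi+B.hi = [-5.5+8.1, 6.4+8.1, 9.3+8.4] = [2.600,14.500,17.700]
diag = √(33.6²+33.6²+26.6²) = √2965.48 = 54.456

min=[-31.000,-19.100,-8.900] max=[2.600,14.500,17.700] diag=54.456


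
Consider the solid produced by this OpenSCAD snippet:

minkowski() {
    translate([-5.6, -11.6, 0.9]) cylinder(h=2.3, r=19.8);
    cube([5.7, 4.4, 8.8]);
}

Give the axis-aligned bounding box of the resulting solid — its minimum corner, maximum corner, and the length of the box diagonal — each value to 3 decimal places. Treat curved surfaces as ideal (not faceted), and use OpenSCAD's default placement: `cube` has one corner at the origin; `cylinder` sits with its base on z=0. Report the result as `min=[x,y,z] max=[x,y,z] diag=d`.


A = translate([-5.6, -11.6, 0.9]) cylinder(h=2.3, r=19.8) → bbox [-25.4,-31.4,0.9] .. [14.2,8.2,3.2]
B = cube([5.7, 4.4, 8.8]) → bbox [0,0,0] .. [5.7,4.4,8.8]
lo = A.lo+B.lo = [-25.4+0, -31.4+0, 0.9+0] = [-25.400,-31.400,0.900]
hi = A.hi+B.hi = [14.2+5.7, 8.2+4.4, 3.2+8.8] = [19.900,12.600,12.000]
diag = √(45.3²+44²+11.1²) = √4111.3 = 64.119

min=[-25.400,-31.400,0.900] max=[19.900,12.600,12.000] diag=64.119
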